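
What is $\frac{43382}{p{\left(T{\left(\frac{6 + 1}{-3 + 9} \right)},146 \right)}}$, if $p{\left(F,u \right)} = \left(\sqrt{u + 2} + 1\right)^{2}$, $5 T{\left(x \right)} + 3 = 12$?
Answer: $\frac{6463918}{21609} - \frac{173528 \sqrt{37}}{21609} \approx 250.28$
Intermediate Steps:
$T{\left(x \right)} = \frac{9}{5}$ ($T{\left(x \right)} = - \frac{3}{5} + \frac{1}{5} \cdot 12 = - \frac{3}{5} + \frac{12}{5} = \frac{9}{5}$)
$p{\left(F,u \right)} = \left(1 + \sqrt{2 + u}\right)^{2}$ ($p{\left(F,u \right)} = \left(\sqrt{2 + u} + 1\right)^{2} = \left(1 + \sqrt{2 + u}\right)^{2}$)
$\frac{43382}{p{\left(T{\left(\frac{6 + 1}{-3 + 9} \right)},146 \right)}} = \frac{43382}{\left(1 + \sqrt{2 + 146}\right)^{2}} = \frac{43382}{\left(1 + \sqrt{148}\right)^{2}} = \frac{43382}{\left(1 + 2 \sqrt{37}\right)^{2}}$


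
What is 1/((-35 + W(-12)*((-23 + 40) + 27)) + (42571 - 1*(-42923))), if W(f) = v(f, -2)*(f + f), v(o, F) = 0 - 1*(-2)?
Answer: 1/83347 ≈ 1.1998e-5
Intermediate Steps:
v(o, F) = 2 (v(o, F) = 0 + 2 = 2)
W(f) = 4*f (W(f) = 2*(f + f) = 2*(2*f) = 4*f)
1/((-35 + W(-12)*((-23 + 40) + 27)) + (42571 - 1*(-42923))) = 1/((-35 + (4*(-12))*((-23 + 40) + 27)) + (42571 - 1*(-42923))) = 1/((-35 - 48*(17 + 27)) + (42571 + 42923)) = 1/((-35 - 48*44) + 85494) = 1/((-35 - 2112) + 85494) = 1/(-2147 + 85494) = 1/83347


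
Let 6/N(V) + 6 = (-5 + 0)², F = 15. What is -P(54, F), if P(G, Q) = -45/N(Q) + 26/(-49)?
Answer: 14017/98 ≈ 143.03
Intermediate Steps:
N(V) = 6/19 (N(V) = 6/(-6 + (-5 + 0)²) = 6/(-6 + (-5)²) = 6/(-6 + 25) = 6/19)
P(G, Q) = -14017/98 (P(G, Q) = -45/6/19 + 26/(-49) = -45*19/6 + 26*(-1/49) = -285/2 - 26/49 = -14017/98)
-P(54, F) = -1*(-14017/98) = 14017/98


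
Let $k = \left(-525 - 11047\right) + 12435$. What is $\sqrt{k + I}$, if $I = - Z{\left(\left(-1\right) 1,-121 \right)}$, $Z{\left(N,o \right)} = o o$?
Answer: $83 i \sqrt{2} \approx 117.38 i$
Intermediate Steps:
$Z{\left(N,o \right)} = o^{2}$
$I = -14641$ ($I = - \left(-121\right)^{2} = \left(-1\right) 14641 = -14641$)
$k = 863$ ($k = -11572 + 12435 = 863$)
$\sqrt{k + I} = \sqrt{863 - 14641} = \sqrt{-13778} = 83 i \sqrt{2}$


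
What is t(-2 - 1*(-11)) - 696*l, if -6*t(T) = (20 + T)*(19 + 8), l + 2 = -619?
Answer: 864171/2 ≈ 4.3209e+5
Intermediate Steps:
l = -621 (l = -2 - 619 = -621)
t(T) = -90 - 9*T/2 (t(T) = -(20 + T)*(19 + 8)/6 = -(20 + T)*27/6 = -(540 + 27*T)/6 = -90 - 9*T/2)
t(-2 - 1*(-11)) - 696*l = (-90 - 9*(-2 - 1*(-11))/2) - 696*(-621) = (-90 - 9*(-2 + 11)/2) + 432216 = (-90 - 9/2*9) + 432216 = (-90 - 81/2) + 432216 = -261/2 + 432216 = 864171/2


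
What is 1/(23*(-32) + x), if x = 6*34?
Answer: -1/532 ≈ -0.0018797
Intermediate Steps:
x = 204
1/(23*(-32) + x) = 1/(23*(-32) + 204) = 1/(-736 + 204) = 1/(-532) = -1/532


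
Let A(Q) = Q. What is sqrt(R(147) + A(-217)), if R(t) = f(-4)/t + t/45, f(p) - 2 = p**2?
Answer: 2*I*sqrt(588765)/105 ≈ 14.615*I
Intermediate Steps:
f(p) = 2 + p**2
R(t) = 18/t + t/45 (R(t) = (2 + (-4)**2)/t + t/45 = (2 + 16)/t + t*(1/45) = 18/t + t/45)
sqrt(R(147) + A(-217)) = sqrt((18/147 + (1/45)*147) - 217) = sqrt((18*(1/147) + 49/15) - 217) = sqrt((6/49 + 49/15) - 217) = sqrt(2491/735 - 217) = sqrt(-157004/735) = 2*I*sqrt(588765)/105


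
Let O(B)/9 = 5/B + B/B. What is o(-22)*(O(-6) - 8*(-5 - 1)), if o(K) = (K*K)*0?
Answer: 0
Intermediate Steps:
O(B) = 9 + 45/B (O(B) = 9*(5/B + B/B) = 9*(5/B + 1) = 9*(1 + 5/B) = 9 + 45/B)
o(K) = 0 (o(K) = K**2*0 = 0)
o(-22)*(O(-6) - 8*(-5 - 1)) = 0*((9 + 45/(-6)) - 8*(-5 - 1)) = 0*((9 + 45*(-1/6)) - 8*(-6)) = 0*((9 - 15/2) + 48) = 0*(3/2 + 48) = 0*(99/2) = 0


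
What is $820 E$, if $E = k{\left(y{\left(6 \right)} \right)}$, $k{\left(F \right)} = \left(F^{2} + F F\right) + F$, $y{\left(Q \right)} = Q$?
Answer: $63960$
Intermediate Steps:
$k{\left(F \right)} = F + 2 F^{2}$ ($k{\left(F \right)} = \left(F^{2} + F^{2}\right) + F = 2 F^{2} + F = F + 2 F^{2}$)
$E = 78$ ($E = 6 \left(1 + 2 \cdot 6\right) = 6 \left(1 + 12\right) = 6 \cdot 13 = 78$)
$820 E = 820 \cdot 78 = 63960$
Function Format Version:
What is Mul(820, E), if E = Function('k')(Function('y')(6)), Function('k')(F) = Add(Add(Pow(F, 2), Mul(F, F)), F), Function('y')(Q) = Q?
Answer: 63960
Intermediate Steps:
Function('k')(F) = Add(F, Mul(2, Pow(F, 2))) (Function('k')(F) = Add(Add(Pow(F, 2), Pow(F, 2)), F) = Add(Mul(2, Pow(F, 2)), F) = Add(F, Mul(2, Pow(F, 2))))
E = 78 (E = Mul(6, Add(1, Mul(2, 6))) = Mul(6, Add(1, 12)) = Mul(6, 13) = 78)
Mul(820, E) = Mul(820, 78) = 63960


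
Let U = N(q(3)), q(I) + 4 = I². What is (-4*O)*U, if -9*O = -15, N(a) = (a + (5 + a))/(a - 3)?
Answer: -50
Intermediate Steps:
q(I) = -4 + I²
N(a) = (5 + 2*a)/(-3 + a)
O = 5/3 (O = -⅑*(-15) = 5/3 ≈ 1.6667)
U = 15/2 (U = (5 + 2*(-4 + 3²))/(-3 + (-4 + 3²)) = (5 + 2*(-4 + 9))/(-3 + (-4 + 9)) = (5 + 2*5)/(-3 + 5) = (5 + 10)/2 = (½)*15 = 15/2 ≈ 7.5000)
(-4*O)*U = -4*5/3*(15/2) = -20/3*15/2 = -50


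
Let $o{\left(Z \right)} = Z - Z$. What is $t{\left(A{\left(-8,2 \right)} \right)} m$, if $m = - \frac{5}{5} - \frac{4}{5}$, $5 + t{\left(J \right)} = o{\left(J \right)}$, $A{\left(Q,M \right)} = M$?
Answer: $9$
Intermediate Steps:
$o{\left(Z \right)} = 0$
$t{\left(J \right)} = -5$ ($t{\left(J \right)} = -5 + 0 = -5$)
$m = - \frac{9}{5}$ ($m = \left(-5\right) \frac{1}{5} - \frac{4}{5} = -1 - \frac{4}{5} = - \frac{9}{5} \approx -1.8$)
$t{\left(A{\left(-8,2 \right)} \right)} m = \left(-5\right) \left(- \frac{9}{5}\right) = 9$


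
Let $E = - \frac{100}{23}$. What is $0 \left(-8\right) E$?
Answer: $0$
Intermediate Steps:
$E = - \frac{100}{23}$ ($E = \left(-100\right) \frac{1}{23} = - \frac{100}{23} \approx -4.3478$)
$0 \left(-8\right) E = 0 \left(-8\right) \left(- \frac{100}{23}\right) = 0 \left(- \frac{100}{23}\right) = 0$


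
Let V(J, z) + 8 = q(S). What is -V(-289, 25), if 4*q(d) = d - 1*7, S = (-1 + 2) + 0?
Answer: 19/2 ≈ 9.5000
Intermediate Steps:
S = 1 (S = 1 + 0 = 1)
q(d) = -7/4 + d/4 (q(d) = (d - 1*7)/4 = (d - 7)/4 = (-7 + d)/4 = -7/4 + d/4)
V(J, z) = -19/2 (V(J, z) = -8 + (-7/4 + (¼)*1) = -8 + (-7/4 + ¼) = -8 - 3/2 = -19/2)
-V(-289, 25) = -1*(-19/2) = 19/2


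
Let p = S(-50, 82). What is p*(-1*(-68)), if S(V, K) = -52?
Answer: -3536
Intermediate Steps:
p = -52
p*(-1*(-68)) = -(-52)*(-68) = -52*68 = -3536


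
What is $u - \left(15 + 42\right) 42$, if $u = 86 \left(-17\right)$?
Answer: $-3856$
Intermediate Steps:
$u = -1462$
$u - \left(15 + 42\right) 42 = -1462 - \left(15 + 42\right) 42 = -1462 - 57 \cdot 42 = -1462 - 2394 = -3856$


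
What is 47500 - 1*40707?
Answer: 6793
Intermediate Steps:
47500 - 1*40707 = 47500 - 40707 = 6793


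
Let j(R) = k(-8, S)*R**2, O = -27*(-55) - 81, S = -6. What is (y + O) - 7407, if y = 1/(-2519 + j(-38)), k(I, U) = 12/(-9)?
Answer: -80038002/13333 ≈ -6003.0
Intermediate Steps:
O = 1404 (O = 1485 - 81 = 1404)
k(I, U) = -4/3 (k(I, U) = 12*(-1/9) = -4/3)
j(R) = -4*R**2/3
y = -3/13333 (y = 1/(-2519 - 4/3*(-38)**2) = 1/(-2519 - 4/3*1444) = 1/(-2519 - 5776/3) = 1/(-13333/3) = -3/13333 ≈ -0.00022501)
(y + O) - 7407 = (-3/13333 + 1404) - 7407 = 18719529/13333 - 7407 = -80038002/13333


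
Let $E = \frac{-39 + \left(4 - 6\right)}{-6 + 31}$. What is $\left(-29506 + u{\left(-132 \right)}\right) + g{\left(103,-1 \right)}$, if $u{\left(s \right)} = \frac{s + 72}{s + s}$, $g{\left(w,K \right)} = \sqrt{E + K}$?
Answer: $- \frac{649127}{22} + \frac{i \sqrt{66}}{5} \approx -29506.0 + 1.6248 i$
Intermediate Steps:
$E = - \frac{41}{25}$ ($E = \frac{-39 + \left(4 - 6\right)}{25} = \left(-39 - 2\right) \frac{1}{25} = \left(-41\right) \frac{1}{25} = - \frac{41}{25} \approx -1.64$)
$g{\left(w,K \right)} = \sqrt{- \frac{41}{25} + K}$
$u{\left(s \right)} = \frac{72 + s}{2 s}$
$\left(-29506 + u{\left(-132 \right)}\right) + g{\left(103,-1 \right)} = \left(-29506 + \frac{72 - 132}{2 \left(-132\right)}\right) + \frac{\sqrt{-41 + 25 \left(-1\right)}}{5} = \left(-29506 + \frac{1}{2} \left(- \frac{1}{132}\right) \left(-60\right)\right) + \frac{\sqrt{-41 - 25}}{5} = \left(-29506 + \frac{5}{22}\right) + \frac{\sqrt{-66}}{5} = - \frac{649127}{22} + \frac{i \sqrt{66}}{5}$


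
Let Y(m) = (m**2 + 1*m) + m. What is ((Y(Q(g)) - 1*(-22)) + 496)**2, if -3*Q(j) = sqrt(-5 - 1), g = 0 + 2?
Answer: 2408680/9 - 6208*I*sqrt(6)/9 ≈ 2.6763e+5 - 1689.6*I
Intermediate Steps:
g = 2
Q(j) = -I*sqrt(6)/3 (Q(j) = -sqrt(-5 - 1)/3 = -I*sqrt(6)/3)
Y(m) = m**2 + 2*m (Y(m) = (m**2 + m) + m = (m + m**2) + m = m**2 + 2*m)
((Y(Q(g)) - 1*(-22)) + 496)**2 = (((-I*sqrt(6)/3)*(2 - I*sqrt(6)/3) - 1*(-22)) + 496)**2 = ((-I*sqrt(6)*(2 - I*sqrt(6)/3)/3 + 22) + 496)**2 = ((22 - I*sqrt(6)*(2 - I*sqrt(6)/3)/3) + 496)**2 = (518 - I*sqrt(6)*(2 - I*sqrt(6)/3)/3)**2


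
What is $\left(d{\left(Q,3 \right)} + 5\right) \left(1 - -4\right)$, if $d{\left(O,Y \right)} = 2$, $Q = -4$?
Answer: $35$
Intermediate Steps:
$\left(d{\left(Q,3 \right)} + 5\right) \left(1 - -4\right) = \left(2 + 5\right) \left(1 - -4\right) = 7 \left(1 + 4\right) = 7 \cdot 5 = 35$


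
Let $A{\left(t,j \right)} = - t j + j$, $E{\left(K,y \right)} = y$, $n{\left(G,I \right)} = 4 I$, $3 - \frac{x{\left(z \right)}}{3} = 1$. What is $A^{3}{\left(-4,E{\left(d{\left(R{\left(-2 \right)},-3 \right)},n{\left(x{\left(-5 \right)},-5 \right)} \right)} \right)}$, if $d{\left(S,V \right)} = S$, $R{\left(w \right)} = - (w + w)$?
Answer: $-1000000$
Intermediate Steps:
$x{\left(z \right)} = 6$ ($x{\left(z \right)} = 9 - 3 = 6$)
$R{\left(w \right)} = - 2 w$
$A{\left(t,j \right)} = j - j t$ ($A{\left(t,j \right)} = - j t + j = j - j t$)
$A^{3}{\left(-4,E{\left(d{\left(R{\left(-2 \right)},-3 \right)},n{\left(x{\left(-5 \right)},-5 \right)} \right)} \right)} = \left(4 \left(-5\right) \left(1 - -4\right)\right)^{3} = \left(- 20 \left(1 + 4\right)\right)^{3} = \left(\left(-20\right) 5\right)^{3} = \left(-100\right)^{3} = -1000000$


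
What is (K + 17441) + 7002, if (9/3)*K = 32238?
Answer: 35189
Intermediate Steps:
K = 10746 (K = (⅓)*32238 = 10746)
(K + 17441) + 7002 = (10746 + 17441) + 7002 = 28187 + 7002 = 35189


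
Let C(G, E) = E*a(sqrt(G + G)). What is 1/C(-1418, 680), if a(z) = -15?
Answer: -1/10200 ≈ -9.8039e-5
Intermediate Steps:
C(G, E) = -15*E (C(G, E) = E*(-15) = -15*E)
1/C(-1418, 680) = 1/(-15*680) = 1/(-10200) = -1/10200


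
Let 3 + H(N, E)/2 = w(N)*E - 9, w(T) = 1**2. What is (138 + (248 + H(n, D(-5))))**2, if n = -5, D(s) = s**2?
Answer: 169744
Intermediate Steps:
w(T) = 1
H(N, E) = -24 + 2*E (H(N, E) = -6 + 2*(1*E - 9) = -6 + 2*(E - 9) = -6 + 2*(-9 + E) = -6 + (-18 + 2*E) = -24 + 2*E)
(138 + (248 + H(n, D(-5))))**2 = (138 + (248 + (-24 + 2*(-5)**2)))**2 = (138 + (248 + (-24 + 2*25)))**2 = (138 + (248 + (-24 + 50)))**2 = (138 + (248 + 26))**2 = (138 + 274)**2 = 412**2 = 169744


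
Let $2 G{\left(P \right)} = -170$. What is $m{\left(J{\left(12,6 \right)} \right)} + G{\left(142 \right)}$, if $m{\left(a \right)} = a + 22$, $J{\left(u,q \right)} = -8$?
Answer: $-71$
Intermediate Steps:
$m{\left(a \right)} = 22 + a$
$G{\left(P \right)} = -85$ ($G{\left(P \right)} = \frac{1}{2} \left(-170\right) = -85$)
$m{\left(J{\left(12,6 \right)} \right)} + G{\left(142 \right)} = \left(22 - 8\right) - 85 = 14 - 85 = -71$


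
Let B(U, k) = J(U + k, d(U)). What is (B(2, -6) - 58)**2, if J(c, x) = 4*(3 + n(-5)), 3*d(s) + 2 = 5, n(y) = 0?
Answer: 2116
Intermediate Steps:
d(s) = 1 (d(s) = -2/3 + (1/3)*5 = -2/3 + 5/3 = 1)
J(c, x) = 12 (J(c, x) = 4*(3 + 0) = 4*3 = 12)
B(U, k) = 12
(B(2, -6) - 58)**2 = (12 - 58)**2 = (-46)**2 = 2116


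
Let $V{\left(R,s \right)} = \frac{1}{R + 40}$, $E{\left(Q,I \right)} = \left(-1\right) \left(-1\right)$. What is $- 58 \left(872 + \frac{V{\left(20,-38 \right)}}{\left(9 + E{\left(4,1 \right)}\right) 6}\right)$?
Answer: $- \frac{91036829}{1800} \approx -50576.0$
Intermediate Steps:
$E{\left(Q,I \right)} = 1$
$V{\left(R,s \right)} = \frac{1}{40 + R}$
$- 58 \left(872 + \frac{V{\left(20,-38 \right)}}{\left(9 + E{\left(4,1 \right)}\right) 6}\right) = - 58 \left(872 + \frac{1}{\left(40 + 20\right) \left(9 + 1\right) 6}\right) = - 58 \left(872 + \frac{1}{60 \cdot 10 \cdot 6}\right) = - 58 \left(872 + \frac{1}{60 \cdot 60}\right) = - 58 \left(872 + \frac{1}{60} \cdot \frac{1}{60}\right) = - 58 \left(872 + \frac{1}{3600}\right) = \left(-58\right) \frac{3139201}{3600} = - \frac{91036829}{1800}$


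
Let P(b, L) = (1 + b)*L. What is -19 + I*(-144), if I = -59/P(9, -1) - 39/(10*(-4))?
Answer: -1009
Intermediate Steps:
P(b, L) = L*(1 + b)
I = 55/8 (I = -59*(-1/(1 + 9)) - 39/(10*(-4)) = -59/((-1*10)) - 39/(-40) = -59/(-10) - 39*(-1/40) = -59*(-⅒) + 39/40 = 59/10 + 39/40 = 55/8 ≈ 6.8750)
-19 + I*(-144) = -19 + (55/8)*(-144) = -19 - 990 = -1009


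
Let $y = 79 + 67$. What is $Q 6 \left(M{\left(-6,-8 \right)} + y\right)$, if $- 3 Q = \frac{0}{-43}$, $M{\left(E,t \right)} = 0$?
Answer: $0$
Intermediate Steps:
$Q = 0$ ($Q = - \frac{0 \frac{1}{-43}}{3} = - \frac{0 \left(- \frac{1}{43}\right)}{3} = \left(- \frac{1}{3}\right) 0 = 0$)
$y = 146$
$Q 6 \left(M{\left(-6,-8 \right)} + y\right) = 0 \cdot 6 \left(0 + 146\right) = 0 \cdot 146 = 0$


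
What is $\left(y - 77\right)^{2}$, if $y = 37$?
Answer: $1600$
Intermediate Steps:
$\left(y - 77\right)^{2} = \left(37 - 77\right)^{2} = \left(-40\right)^{2} = 1600$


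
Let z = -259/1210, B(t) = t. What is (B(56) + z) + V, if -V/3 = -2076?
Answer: 7603381/1210 ≈ 6283.8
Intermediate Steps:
z = -259/1210 (z = -259*1/1210 = -259/1210 ≈ -0.21405)
V = 6228 (V = -3*(-2076) = 6228)
(B(56) + z) + V = (56 - 259/1210) + 6228 = 67501/1210 + 6228 = 7603381/1210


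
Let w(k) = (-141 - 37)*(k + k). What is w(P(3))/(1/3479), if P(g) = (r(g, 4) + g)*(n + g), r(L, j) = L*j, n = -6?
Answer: 55733580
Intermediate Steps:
P(g) = 5*g*(-6 + g) (P(g) = (g*4 + g)*(-6 + g) = (4*g + g)*(-6 + g) = (5*g)*(-6 + g) = 5*g*(-6 + g))
w(k) = -356*k
w(P(3))/(1/3479) = (-1780*3*(-6 + 3))/(1/3479) = (-1780*3*(-3))/(1/3479) = -356*(-45)*3479 = 16020*3479 = 55733580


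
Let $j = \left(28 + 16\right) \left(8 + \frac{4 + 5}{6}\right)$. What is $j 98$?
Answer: $40964$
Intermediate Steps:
$j = 418$ ($j = 44 \left(8 + 9 \cdot \frac{1}{6}\right) = 44 \left(8 + \frac{3}{2}\right) = 44 \cdot \frac{19}{2} = 418$)
$j 98 = 418 \cdot 98 = 40964$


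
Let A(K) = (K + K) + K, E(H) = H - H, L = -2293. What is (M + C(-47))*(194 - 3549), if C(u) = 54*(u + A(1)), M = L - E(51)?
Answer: 15664495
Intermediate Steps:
E(H) = 0
A(K) = 3*K (A(K) = 2*K + K = 3*K)
M = -2293 (M = -2293 - 1*0 = -2293 + 0 = -2293)
C(u) = 162 + 54*u (C(u) = 54*(u + 3*1) = 54*(u + 3) = 54*(3 + u) = 162 + 54*u)
(M + C(-47))*(194 - 3549) = (-2293 + (162 + 54*(-47)))*(194 - 3549) = (-2293 + (162 - 2538))*(-3355) = (-2293 - 2376)*(-3355) = -4669*(-3355) = 15664495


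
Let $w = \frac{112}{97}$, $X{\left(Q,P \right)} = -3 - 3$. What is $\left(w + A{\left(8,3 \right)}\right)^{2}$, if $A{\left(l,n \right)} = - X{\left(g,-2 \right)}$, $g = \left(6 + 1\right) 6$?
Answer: $\frac{481636}{9409} \approx 51.189$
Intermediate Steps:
$g = 42$ ($g = 7 \cdot 6 = 42$)
$X{\left(Q,P \right)} = -6$
$A{\left(l,n \right)} = 6$ ($A{\left(l,n \right)} = \left(-1\right) \left(-6\right) = 6$)
$w = \frac{112}{97}$ ($w = 112 \cdot \frac{1}{97} = \frac{112}{97} \approx 1.1546$)
$\left(w + A{\left(8,3 \right)}\right)^{2} = \left(\frac{112}{97} + 6\right)^{2} = \left(\frac{694}{97}\right)^{2} = \frac{481636}{9409}$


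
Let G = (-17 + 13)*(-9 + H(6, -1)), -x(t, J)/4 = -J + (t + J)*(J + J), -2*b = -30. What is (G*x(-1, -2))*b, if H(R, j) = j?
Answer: -33600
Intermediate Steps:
b = 15 (b = -1/2*(-30) = 15)
x(t, J) = 4*J - 8*J*(J + t) (x(t, J) = -4*(-J + (t + J)*(J + J)) = -4*(-J + (J + t)*(2*J)) = -4*(-J + 2*J*(J + t)) = 4*J - 8*J*(J + t))
G = 40 (G = (-17 + 13)*(-9 - 1) = -4*(-10) = 40)
(G*x(-1, -2))*b = (40*(4*(-2)*(1 - 2*(-2) - 2*(-1))))*15 = (40*(4*(-2)*(1 + 4 + 2)))*15 = (40*(4*(-2)*7))*15 = (40*(-56))*15 = -2240*15 = -33600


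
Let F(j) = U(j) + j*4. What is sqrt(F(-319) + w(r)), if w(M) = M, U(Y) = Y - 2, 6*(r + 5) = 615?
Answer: I*sqrt(5998)/2 ≈ 38.723*I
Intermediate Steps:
r = 195/2 (r = -5 + (1/6)*615 = -5 + 205/2 = 195/2 ≈ 97.500)
U(Y) = -2 + Y
F(j) = -2 + 5*j (F(j) = (-2 + j) + j*4 = (-2 + j) + 4*j = -2 + 5*j)
sqrt(F(-319) + w(r)) = sqrt((-2 + 5*(-319)) + 195/2) = sqrt((-2 - 1595) + 195/2) = sqrt(-1597 + 195/2) = sqrt(-2999/2) = I*sqrt(5998)/2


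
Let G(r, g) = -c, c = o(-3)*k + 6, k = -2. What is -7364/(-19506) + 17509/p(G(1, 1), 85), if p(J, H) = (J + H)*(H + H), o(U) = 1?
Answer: 73822139/44766270 ≈ 1.6491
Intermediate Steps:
c = 4 (c = 1*(-2) + 6 = -2 + 6 = 4)
G(r, g) = -4 (G(r, g) = -1*4 = -4)
p(J, H) = 2*H*(H + J) (p(J, H) = (H + J)*(2*H) = 2*H*(H + J))
-7364/(-19506) + 17509/p(G(1, 1), 85) = -7364/(-19506) + 17509/((2*85*(85 - 4))) = -7364*(-1/19506) + 17509/((2*85*81)) = 3682/9753 + 17509/13770 = 73822139/44766270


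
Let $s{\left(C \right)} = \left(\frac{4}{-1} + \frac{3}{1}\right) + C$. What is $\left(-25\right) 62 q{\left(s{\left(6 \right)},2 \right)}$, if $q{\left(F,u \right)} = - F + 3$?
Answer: $3100$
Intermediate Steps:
$s{\left(C \right)} = -1 + C$ ($s{\left(C \right)} = \left(4 \left(-1\right) + 3 \cdot 1\right) + C = \left(-4 + 3\right) + C = -1 + C$)
$q{\left(F,u \right)} = 3 - F$
$\left(-25\right) 62 q{\left(s{\left(6 \right)},2 \right)} = \left(-25\right) 62 \left(3 - \left(-1 + 6\right)\right) = - 1550 \left(3 - 5\right) = \left(-1550\right) \left(-2\right) = 3100$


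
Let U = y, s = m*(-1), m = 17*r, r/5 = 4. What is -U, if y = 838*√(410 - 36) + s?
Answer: 340 - 838*√374 ≈ -15866.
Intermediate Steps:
r = 20 (r = 5*4 = 20)
m = 340 (m = 17*20 = 340)
s = -340 (s = 340*(-1) = -340)
y = -340 + 838*√374 (y = 838*√(410 - 36) - 340 = 838*√374 - 340 = -340 + 838*√374 ≈ 15866.)
U = -340 + 838*√374 ≈ 15866.
-U = -(-340 + 838*√374) = 340 - 838*√374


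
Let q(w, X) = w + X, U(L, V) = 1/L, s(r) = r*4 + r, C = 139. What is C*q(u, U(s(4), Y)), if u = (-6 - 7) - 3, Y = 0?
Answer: -44341/20 ≈ -2217.1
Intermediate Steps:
u = -16 (u = -13 - 3 = -16)
s(r) = 5*r (s(r) = 4*r + r = 5*r)
q(w, X) = X + w
C*q(u, U(s(4), Y)) = 139*(1/(5*4) - 16) = 139*(1/20 - 16) = 139*(-319/20) = -44341/20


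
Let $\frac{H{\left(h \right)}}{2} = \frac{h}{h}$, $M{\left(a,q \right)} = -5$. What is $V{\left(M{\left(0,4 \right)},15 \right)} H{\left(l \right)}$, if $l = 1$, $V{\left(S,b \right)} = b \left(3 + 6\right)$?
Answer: $270$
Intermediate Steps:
$V{\left(S,b \right)} = 9 b$ ($V{\left(S,b \right)} = b 9 = 9 b$)
$H{\left(h \right)} = 2$ ($H{\left(h \right)} = 2 \frac{h}{h} = 2 \cdot 1 = 2$)
$V{\left(M{\left(0,4 \right)},15 \right)} H{\left(l \right)} = 9 \cdot 15 \cdot 2 = 135 \cdot 2 = 270$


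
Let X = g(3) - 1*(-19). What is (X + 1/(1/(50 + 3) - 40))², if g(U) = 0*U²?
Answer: 1616683264/4490161 ≈ 360.05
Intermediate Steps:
g(U) = 0
X = 19 (X = 0 - 1*(-19) = 0 + 19 = 19)
(X + 1/(1/(50 + 3) - 40))² = (19 + 1/(1/(50 + 3) - 40))² = (19 + 1/(1/53 - 40))² = (19 + 1/(-2119/53))² = (19 - 53/2119)² = (40208/2119)² = 1616683264/4490161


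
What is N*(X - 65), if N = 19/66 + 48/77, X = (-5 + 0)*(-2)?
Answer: -2105/42 ≈ -50.119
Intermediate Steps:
X = 10 (X = -5*(-2) = 10)
N = 421/462 (N = 19*(1/66) + 48*(1/77) = 19/66 + 48/77 = 421/462 ≈ 0.91125)
N*(X - 65) = 421*(10 - 65)/462 = (421/462)*(-55) = -2105/42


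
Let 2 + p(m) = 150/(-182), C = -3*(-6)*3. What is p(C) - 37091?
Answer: -3375538/91 ≈ -37094.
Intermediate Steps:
C = 54 (C = 18*3 = 54)
p(m) = -257/91 (p(m) = -2 + 150/(-182) = -2 + 150*(-1/182) = -2 - 75/91 = -257/91)
p(C) - 37091 = -257/91 - 37091 = -3375538/91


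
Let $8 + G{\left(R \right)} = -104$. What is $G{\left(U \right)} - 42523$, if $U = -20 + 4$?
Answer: $-42635$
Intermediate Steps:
$U = -16$
$G{\left(R \right)} = -112$ ($G{\left(R \right)} = -8 - 104 = -112$)
$G{\left(U \right)} - 42523 = -112 - 42523 = -42635$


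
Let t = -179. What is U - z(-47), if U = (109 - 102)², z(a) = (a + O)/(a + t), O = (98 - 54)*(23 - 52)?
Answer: 9751/226 ≈ 43.146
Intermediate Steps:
O = -1276 (O = 44*(-29) = -1276)
z(a) = (-1276 + a)/(-179 + a) (z(a) = (a - 1276)/(a - 179) = (-1276 + a)/(-179 + a))
U = 49 (U = 7² = 49)
U - z(-47) = 49 - (-1276 - 47)/(-179 - 47) = 49 - (-1323)/(-226) = 49 - (-1)*(-1323)/226 = 49 - 1*1323/226 = 49 - 1323/226 = 9751/226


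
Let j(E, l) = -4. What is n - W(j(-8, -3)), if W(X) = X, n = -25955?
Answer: -25951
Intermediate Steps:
n - W(j(-8, -3)) = -25955 - 1*(-4) = -25955 + 4 = -25951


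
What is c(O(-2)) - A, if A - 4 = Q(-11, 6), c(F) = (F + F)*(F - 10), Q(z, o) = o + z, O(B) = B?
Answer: 49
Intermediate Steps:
c(F) = 2*F*(-10 + F) (c(F) = (2*F)*(-10 + F) = 2*F*(-10 + F))
A = -1 (A = 4 + (6 - 11) = 4 - 5 = -1)
c(O(-2)) - A = 2*(-2)*(-10 - 2) - 1*(-1) = 2*(-2)*(-12) + 1 = 48 + 1 = 49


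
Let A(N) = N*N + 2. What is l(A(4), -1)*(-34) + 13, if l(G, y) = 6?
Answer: -191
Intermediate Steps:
A(N) = 2 + N² (A(N) = N² + 2 = 2 + N²)
l(A(4), -1)*(-34) + 13 = 6*(-34) + 13 = -204 + 13 = -191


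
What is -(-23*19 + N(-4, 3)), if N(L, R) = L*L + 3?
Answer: 418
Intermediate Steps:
N(L, R) = 3 + L**2 (N(L, R) = L**2 + 3 = 3 + L**2)
-(-23*19 + N(-4, 3)) = -(-23*19 + (3 + (-4)**2)) = -(-437 + (3 + 16)) = -(-437 + 19) = -1*(-418) = 418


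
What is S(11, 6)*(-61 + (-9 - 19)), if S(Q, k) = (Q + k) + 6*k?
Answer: -4717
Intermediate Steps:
S(Q, k) = Q + 7*k
S(11, 6)*(-61 + (-9 - 19)) = (11 + 7*6)*(-61 + (-9 - 19)) = (11 + 42)*(-61 - 28) = 53*(-89) = -4717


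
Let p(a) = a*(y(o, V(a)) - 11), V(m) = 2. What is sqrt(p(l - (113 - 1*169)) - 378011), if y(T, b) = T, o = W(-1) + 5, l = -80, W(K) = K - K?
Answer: I*sqrt(377867) ≈ 614.71*I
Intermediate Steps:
W(K) = 0
o = 5 (o = 0 + 5 = 5)
p(a) = -6*a (p(a) = a*(5 - 11) = a*(-6) = -6*a)
sqrt(p(l - (113 - 1*169)) - 378011) = sqrt(-6*(-80 - (113 - 1*169)) - 378011) = sqrt(-6*(-80 - (113 - 169)) - 378011) = sqrt(-6*(-80 - 1*(-56)) - 378011) = sqrt(-6*(-80 + 56) - 378011) = sqrt(-6*(-24) - 378011) = sqrt(144 - 378011) = sqrt(-377867) = I*sqrt(377867)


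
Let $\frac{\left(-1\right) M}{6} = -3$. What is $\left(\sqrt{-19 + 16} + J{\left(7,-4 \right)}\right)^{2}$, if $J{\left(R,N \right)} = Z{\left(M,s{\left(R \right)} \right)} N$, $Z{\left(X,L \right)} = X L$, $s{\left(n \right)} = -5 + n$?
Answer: $\left(144 - i \sqrt{3}\right)^{2} \approx 20733.0 - 498.8 i$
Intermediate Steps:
$M = 18$ ($M = \left(-6\right) \left(-3\right) = 18$)
$Z{\left(X,L \right)} = L X$
$J{\left(R,N \right)} = N \left(-90 + 18 R\right)$ ($J{\left(R,N \right)} = \left(-5 + R\right) 18 N = \left(-90 + 18 R\right) N = N \left(-90 + 18 R\right)$)
$\left(\sqrt{-19 + 16} + J{\left(7,-4 \right)}\right)^{2} = \left(\sqrt{-19 + 16} + 18 \left(-4\right) \left(-5 + 7\right)\right)^{2} = \left(\sqrt{-3} + 18 \left(-4\right) 2\right)^{2} = \left(i \sqrt{3} - 144\right)^{2} = \left(-144 + i \sqrt{3}\right)^{2}$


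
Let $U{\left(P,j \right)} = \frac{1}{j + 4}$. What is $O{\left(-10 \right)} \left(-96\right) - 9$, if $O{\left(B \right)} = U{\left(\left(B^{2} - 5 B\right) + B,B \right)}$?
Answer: $7$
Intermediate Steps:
$U{\left(P,j \right)} = \frac{1}{4 + j}$
$O{\left(B \right)} = \frac{1}{4 + B}$
$O{\left(-10 \right)} \left(-96\right) - 9 = \frac{1}{4 - 10} \left(-96\right) - 9 = \frac{1}{-6} \left(-96\right) - 9 = \left(- \frac{1}{6}\right) \left(-96\right) - 9 = 16 - 9 = 7$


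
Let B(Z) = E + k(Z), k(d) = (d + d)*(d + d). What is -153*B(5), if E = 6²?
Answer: -20808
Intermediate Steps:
E = 36
k(d) = 4*d² (k(d) = (2*d)*(2*d) = 4*d²)
B(Z) = 36 + 4*Z²
-153*B(5) = -153*(36 + 4*5²) = -153*(36 + 4*25) = -153*(36 + 100) = -153*136 = -20808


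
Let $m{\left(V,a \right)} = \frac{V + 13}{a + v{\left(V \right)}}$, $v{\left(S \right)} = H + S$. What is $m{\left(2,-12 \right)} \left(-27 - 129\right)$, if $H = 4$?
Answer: $390$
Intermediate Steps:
$v{\left(S \right)} = 4 + S$
$m{\left(V,a \right)} = \frac{13 + V}{4 + V + a}$ ($m{\left(V,a \right)} = \frac{V + 13}{a + \left(4 + V\right)} = \frac{13 + V}{4 + V + a}$)
$m{\left(2,-12 \right)} \left(-27 - 129\right) = \frac{13 + 2}{4 + 2 - 12} \left(-27 - 129\right) = \frac{1}{-6} \cdot 15 \left(-27 - 129\right) = \left(- \frac{1}{6}\right) 15 \left(-27 - 129\right) = \left(- \frac{5}{2}\right) \left(-156\right) = 390$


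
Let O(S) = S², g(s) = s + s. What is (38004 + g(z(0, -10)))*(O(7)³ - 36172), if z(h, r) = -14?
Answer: 3094170552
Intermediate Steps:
g(s) = 2*s
(38004 + g(z(0, -10)))*(O(7)³ - 36172) = (38004 + 2*(-14))*((7²)³ - 36172) = (38004 - 28)*(49³ - 36172) = 37976*(117649 - 36172) = 37976*81477 = 3094170552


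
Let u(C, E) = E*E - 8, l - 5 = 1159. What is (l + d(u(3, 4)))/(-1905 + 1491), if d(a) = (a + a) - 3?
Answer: -1177/414 ≈ -2.8430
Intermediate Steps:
l = 1164 (l = 5 + 1159 = 1164)
u(C, E) = -8 + E**2 (u(C, E) = E**2 - 8 = -8 + E**2)
d(a) = -3 + 2*a (d(a) = 2*a - 3 = -3 + 2*a)
(l + d(u(3, 4)))/(-1905 + 1491) = (1164 + (-3 + 2*(-8 + 4**2)))/(-1905 + 1491) = (1164 + (-3 + 2*(-8 + 16)))/(-414) = (1164 + (-3 + 2*8))*(-1/414) = (1164 + (-3 + 16))*(-1/414) = (1164 + 13)*(-1/414) = 1177*(-1/414) = -1177/414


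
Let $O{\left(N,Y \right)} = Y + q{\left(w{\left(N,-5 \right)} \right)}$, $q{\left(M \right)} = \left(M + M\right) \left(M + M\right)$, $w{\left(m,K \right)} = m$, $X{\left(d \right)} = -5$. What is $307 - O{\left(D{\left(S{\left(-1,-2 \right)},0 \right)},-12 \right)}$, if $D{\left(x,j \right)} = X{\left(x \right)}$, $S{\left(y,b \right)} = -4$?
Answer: $219$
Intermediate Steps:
$D{\left(x,j \right)} = -5$
$q{\left(M \right)} = 4 M^{2}$ ($q{\left(M \right)} = 2 M 2 M = 4 M^{2}$)
$O{\left(N,Y \right)} = Y + 4 N^{2}$
$307 - O{\left(D{\left(S{\left(-1,-2 \right)},0 \right)},-12 \right)} = 307 - \left(-12 + 4 \left(-5\right)^{2}\right) = 307 - \left(-12 + 4 \cdot 25\right) = 307 - \left(-12 + 100\right) = 307 - 88 = 219$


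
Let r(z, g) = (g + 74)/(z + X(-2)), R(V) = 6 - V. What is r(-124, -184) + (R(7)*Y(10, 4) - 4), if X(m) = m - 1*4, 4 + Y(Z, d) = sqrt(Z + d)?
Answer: 11/13 - sqrt(14) ≈ -2.8955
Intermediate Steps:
Y(Z, d) = -4 + sqrt(Z + d)
X(m) = -4 + m (X(m) = m - 4 = -4 + m)
r(z, g) = (74 + g)/(-6 + z) (r(z, g) = (g + 74)/(z + (-4 - 2)) = (74 + g)/(z - 6) = (74 + g)/(-6 + z))
r(-124, -184) + (R(7)*Y(10, 4) - 4) = (74 - 184)/(-6 - 124) + ((6 - 1*7)*(-4 + sqrt(10 + 4)) - 4) = -110/(-130) + ((6 - 7)*(-4 + sqrt(14)) - 4) = -1/130*(-110) + (-(-4 + sqrt(14)) - 4) = 11/13 + ((4 - sqrt(14)) - 4) = 11/13 - sqrt(14)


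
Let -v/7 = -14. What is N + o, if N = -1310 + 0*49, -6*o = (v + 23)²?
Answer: -22501/6 ≈ -3750.2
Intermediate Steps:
v = 98 (v = -7*(-14) = 98)
o = -14641/6 (o = -(98 + 23)²/6 = -⅙*121² = -⅙*14641 = -14641/6 ≈ -2440.2)
N = -1310 (N = -1310 + 0 = -1310)
N + o = -1310 - 14641/6 = -22501/6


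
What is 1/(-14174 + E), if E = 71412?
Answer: 1/57238 ≈ 1.7471e-5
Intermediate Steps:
1/(-14174 + E) = 1/(-14174 + 71412) = 1/57238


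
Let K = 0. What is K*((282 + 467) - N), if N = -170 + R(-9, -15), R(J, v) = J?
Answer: 0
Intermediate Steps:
N = -179 (N = -170 - 9 = -179)
K*((282 + 467) - N) = 0*((282 + 467) - 1*(-179)) = 0*(749 + 179) = 0*928 = 0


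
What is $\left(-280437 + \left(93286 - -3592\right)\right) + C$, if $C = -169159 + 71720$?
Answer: $-280998$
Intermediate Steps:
$C = -97439$
$\left(-280437 + \left(93286 - -3592\right)\right) + C = \left(-280437 + \left(93286 - -3592\right)\right) - 97439 = \left(-280437 + \left(93286 + 3592\right)\right) - 97439 = \left(-280437 + 96878\right) - 97439 = -183559 - 97439 = -280998$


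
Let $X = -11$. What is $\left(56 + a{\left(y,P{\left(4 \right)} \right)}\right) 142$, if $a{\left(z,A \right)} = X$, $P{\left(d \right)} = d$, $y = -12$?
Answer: $6390$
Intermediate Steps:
$a{\left(z,A \right)} = -11$
$\left(56 + a{\left(y,P{\left(4 \right)} \right)}\right) 142 = \left(56 - 11\right) 142 = 45 \cdot 142 = 6390$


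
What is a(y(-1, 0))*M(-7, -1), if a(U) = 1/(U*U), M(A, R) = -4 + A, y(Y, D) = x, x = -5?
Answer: -11/25 ≈ -0.44000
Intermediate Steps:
y(Y, D) = -5
a(U) = U⁻²
a(y(-1, 0))*M(-7, -1) = (-4 - 7)/(-5)² = (1/25)*(-11) = -11/25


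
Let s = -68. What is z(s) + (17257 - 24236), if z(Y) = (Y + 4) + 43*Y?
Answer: -9967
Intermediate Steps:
z(Y) = 4 + 44*Y (z(Y) = (4 + Y) + 43*Y = 4 + 44*Y)
z(s) + (17257 - 24236) = (4 + 44*(-68)) + (17257 - 24236) = (4 - 2992) - 6979 = -2988 - 6979 = -9967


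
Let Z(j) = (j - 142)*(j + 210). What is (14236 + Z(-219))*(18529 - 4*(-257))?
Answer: 341954145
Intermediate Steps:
Z(j) = (-142 + j)*(210 + j)
(14236 + Z(-219))*(18529 - 4*(-257)) = (14236 + (-29820 + (-219)² + 68*(-219)))*(18529 - 4*(-257)) = (14236 + (-29820 + 47961 - 14892))*(18529 + 1028) = (14236 + 3249)*19557 = 17485*19557 = 341954145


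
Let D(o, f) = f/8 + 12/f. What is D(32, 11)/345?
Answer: 217/30360 ≈ 0.0071476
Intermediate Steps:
D(o, f) = 12/f + f/8 (D(o, f) = f*(⅛) + 12/f = f/8 + 12/f = 12/f + f/8)
D(32, 11)/345 = (12/11 + (⅛)*11)/345 = (12*(1/11) + 11/8)*(1/345) = (12/11 + 11/8)*(1/345) = (217/88)*(1/345) = 217/30360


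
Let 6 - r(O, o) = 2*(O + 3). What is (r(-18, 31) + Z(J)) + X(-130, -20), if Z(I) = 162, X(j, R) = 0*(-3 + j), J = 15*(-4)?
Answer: 198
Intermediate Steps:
r(O, o) = -2*O (r(O, o) = 6 - 2*(O + 3) = 6 - 2*(3 + O) = 6 - (6 + 2*O) = 6 + (-6 - 2*O) = -2*O)
J = -60
X(j, R) = 0
(r(-18, 31) + Z(J)) + X(-130, -20) = (-2*(-18) + 162) + 0 = (36 + 162) + 0 = 198 + 0 = 198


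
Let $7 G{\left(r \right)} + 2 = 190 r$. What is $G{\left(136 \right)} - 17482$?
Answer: $- \frac{96536}{7} \approx -13791.0$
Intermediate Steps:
$G{\left(r \right)} = - \frac{2}{7} + \frac{190 r}{7}$
$G{\left(136 \right)} - 17482 = \left(- \frac{2}{7} + \frac{190}{7} \cdot 136\right) - 17482 = \left(- \frac{2}{7} + \frac{25840}{7}\right) - 17482 = \frac{25838}{7} - 17482 = - \frac{96536}{7}$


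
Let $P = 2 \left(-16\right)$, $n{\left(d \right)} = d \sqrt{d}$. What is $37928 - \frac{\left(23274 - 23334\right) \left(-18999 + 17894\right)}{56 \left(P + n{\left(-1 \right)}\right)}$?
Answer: $\frac{10895944}{287} - \frac{663 i}{574} \approx 37965.0 - 1.1551 i$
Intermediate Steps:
$n{\left(d \right)} = d^{\frac{3}{2}}$
$P = -32$
$37928 - \frac{\left(23274 - 23334\right) \left(-18999 + 17894\right)}{56 \left(P + n{\left(-1 \right)}\right)} = 37928 - \frac{\left(23274 - 23334\right) \left(-18999 + 17894\right)}{56 \left(-32 + \left(-1\right)^{\frac{3}{2}}\right)} = 37928 - \frac{\left(-60\right) \left(-1105\right)}{56 \left(-32 - i\right)} = 37928 - \frac{66300}{-1792 - 56 i} = 37928 - 66300 \frac{-1792 + 56 i}{3214400} = 37928 - \frac{663 \left(-1792 + 56 i\right)}{32144}$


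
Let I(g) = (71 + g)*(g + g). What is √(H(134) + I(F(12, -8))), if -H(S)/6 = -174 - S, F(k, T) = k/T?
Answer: √6558/2 ≈ 40.491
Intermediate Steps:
H(S) = 1044 + 6*S (H(S) = -6*(-174 - S) = 1044 + 6*S)
I(g) = 2*g*(71 + g) (I(g) = (71 + g)*(2*g) = 2*g*(71 + g))
√(H(134) + I(F(12, -8))) = √((1044 + 6*134) + 2*(12/(-8))*(71 + 12/(-8))) = √((1044 + 804) + 2*(12*(-⅛))*(71 + 12*(-⅛))) = √(1848 + 2*(-3/2)*(71 - 3/2)) = √(1848 + 2*(-3/2)*(139/2)) = √(1848 - 417/2) = √(3279/2) = √6558/2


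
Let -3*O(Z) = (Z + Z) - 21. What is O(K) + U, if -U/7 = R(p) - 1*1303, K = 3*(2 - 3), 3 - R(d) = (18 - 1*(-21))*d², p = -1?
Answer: 9382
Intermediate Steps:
R(d) = 3 - 39*d² (R(d) = 3 - (18 - 1*(-21))*d² = 3 - (18 + 21)*d² = 3 - 39*d²)
K = -3 (K = 3*(-1) = -3)
U = 9373 (U = -7*((3 - 39*(-1)²) - 1*1303) = -7*((3 - 39*1) - 1303) = -7*((3 - 39) - 1303) = -7*(-36 - 1303) = -7*(-1339) = 9373)
O(Z) = 7 - 2*Z/3 (O(Z) = -((Z + Z) - 21)/3 = -(2*Z - 21)/3 = -(-21 + 2*Z)/3 = 7 - 2*Z/3)
O(K) + U = (7 - ⅔*(-3)) + 9373 = (7 + 2) + 9373 = 9 + 9373 = 9382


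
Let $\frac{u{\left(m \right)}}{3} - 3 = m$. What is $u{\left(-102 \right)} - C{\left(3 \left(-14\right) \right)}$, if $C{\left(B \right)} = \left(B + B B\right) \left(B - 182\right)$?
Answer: $385431$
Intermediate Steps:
$u{\left(m \right)} = 9 + 3 m$
$C{\left(B \right)} = \left(-182 + B\right) \left(B + B^{2}\right)$ ($C{\left(B \right)} = \left(B + B^{2}\right) \left(-182 + B\right) = \left(-182 + B\right) \left(B + B^{2}\right)$)
$u{\left(-102 \right)} - C{\left(3 \left(-14\right) \right)} = \left(9 + 3 \left(-102\right)\right) - 3 \left(-14\right) \left(-182 + \left(3 \left(-14\right)\right)^{2} - 181 \cdot 3 \left(-14\right)\right) = \left(9 - 306\right) - - 42 \left(-182 + \left(-42\right)^{2} - -7602\right) = -297 - - 42 \left(-182 + 1764 + 7602\right) = -297 - \left(-42\right) 9184 = -297 - -385728 = -297 + 385728 = 385431$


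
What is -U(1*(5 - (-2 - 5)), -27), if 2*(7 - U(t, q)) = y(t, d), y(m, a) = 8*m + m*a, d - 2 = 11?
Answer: 119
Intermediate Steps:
d = 13 (d = 2 + 11 = 13)
y(m, a) = 8*m + a*m
U(t, q) = 7 - 21*t/2 (U(t, q) = 7 - t*(8 + 13)/2 = 7 - t*21/2 = 7 - 21*t/2)
-U(1*(5 - (-2 - 5)), -27) = -(7 - 21*(5 - (-2 - 5))/2) = -(7 - 21*(5 - 1*(-7))/2) = -(7 - 21*(5 + 7)/2) = -(7 - 21*12/2) = -(7 - 21/2*12) = -(7 - 126) = -1*(-119) = 119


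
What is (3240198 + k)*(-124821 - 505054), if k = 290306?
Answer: -2223776207000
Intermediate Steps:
(3240198 + k)*(-124821 - 505054) = (3240198 + 290306)*(-124821 - 505054) = 3530504*(-629875) = -2223776207000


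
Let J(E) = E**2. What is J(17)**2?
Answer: 83521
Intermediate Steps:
J(17)**2 = (17**2)**2 = 289**2 = 83521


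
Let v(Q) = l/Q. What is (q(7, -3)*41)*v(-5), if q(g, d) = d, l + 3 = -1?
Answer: -492/5 ≈ -98.400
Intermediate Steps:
l = -4 (l = -3 - 1 = -4)
v(Q) = -4/Q
(q(7, -3)*41)*v(-5) = (-3*41)*(-4/(-5)) = -(-492)*(-1)/5 = -123*⅘ = -492/5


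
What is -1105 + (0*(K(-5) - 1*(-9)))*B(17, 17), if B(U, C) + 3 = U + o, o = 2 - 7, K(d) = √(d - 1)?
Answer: -1105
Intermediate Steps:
K(d) = √(-1 + d)
o = -5
B(U, C) = -8 + U (B(U, C) = -3 + (U - 5) = -3 + (-5 + U) = -8 + U)
-1105 + (0*(K(-5) - 1*(-9)))*B(17, 17) = -1105 + (0*(√(-1 - 5) - 1*(-9)))*(-8 + 17) = -1105 + (0*(√(-6) + 9))*9 = -1105 + (0*(I*√6 + 9))*9 = -1105 + (0*(9 + I*√6))*9 = -1105 + 0*9 = -1105 + 0 = -1105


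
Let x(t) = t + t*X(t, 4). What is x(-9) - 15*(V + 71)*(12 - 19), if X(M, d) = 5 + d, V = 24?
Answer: 9885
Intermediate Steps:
x(t) = 10*t (x(t) = t + t*(5 + 4) = t + t*9 = t + 9*t = 10*t)
x(-9) - 15*(V + 71)*(12 - 19) = 10*(-9) - 15*(24 + 71)*(12 - 19) = -90 - 1425*(-7) = -90 - 15*(-665) = -90 + 9975 = 9885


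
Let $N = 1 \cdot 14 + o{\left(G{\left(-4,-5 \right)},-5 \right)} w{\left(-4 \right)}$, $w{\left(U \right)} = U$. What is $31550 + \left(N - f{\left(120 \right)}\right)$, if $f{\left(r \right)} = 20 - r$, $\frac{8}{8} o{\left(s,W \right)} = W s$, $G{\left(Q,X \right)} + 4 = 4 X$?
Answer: $31184$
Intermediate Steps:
$G{\left(Q,X \right)} = -4 + 4 X$
$o{\left(s,W \right)} = W s$
$N = -466$ ($N = 1 \cdot 14 + - 5 \left(-4 + 4 \left(-5\right)\right) \left(-4\right) = 14 + - 5 \left(-4 - 20\right) \left(-4\right) = 14 + \left(-5\right) \left(-24\right) \left(-4\right) = 14 + 120 \left(-4\right) = 14 - 480 = -466$)
$31550 + \left(N - f{\left(120 \right)}\right) = 31550 - \left(486 - 120\right) = 31550 - 366 = 31184$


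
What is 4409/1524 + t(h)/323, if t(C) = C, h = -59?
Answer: 1334191/492252 ≈ 2.7104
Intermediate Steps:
4409/1524 + t(h)/323 = 4409/1524 - 59/323 = 1334191/492252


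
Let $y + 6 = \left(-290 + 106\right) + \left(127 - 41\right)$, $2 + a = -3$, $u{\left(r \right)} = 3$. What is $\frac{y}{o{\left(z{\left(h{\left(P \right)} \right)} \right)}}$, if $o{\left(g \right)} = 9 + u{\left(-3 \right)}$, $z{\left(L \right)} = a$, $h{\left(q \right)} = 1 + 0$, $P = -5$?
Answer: $- \frac{26}{3} \approx -8.6667$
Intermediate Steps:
$a = -5$ ($a = -2 - 3 = -5$)
$h{\left(q \right)} = 1$
$z{\left(L \right)} = -5$
$o{\left(g \right)} = 12$ ($o{\left(g \right)} = 9 + 3 = 12$)
$y = -104$ ($y = -6 + \left(\left(-290 + 106\right) + \left(127 - 41\right)\right) = -6 + \left(-184 + \left(127 - 41\right)\right) = -6 + \left(-184 + 86\right) = -6 - 98 = -104$)
$\frac{y}{o{\left(z{\left(h{\left(P \right)} \right)} \right)}} = - \frac{104}{12} = \left(-104\right) \frac{1}{12} = - \frac{26}{3}$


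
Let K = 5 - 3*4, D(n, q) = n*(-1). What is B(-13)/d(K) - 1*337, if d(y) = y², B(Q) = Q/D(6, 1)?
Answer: -99065/294 ≈ -336.96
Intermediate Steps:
D(n, q) = -n
K = -7 (K = 5 - 12 = -7)
B(Q) = -Q/6 (B(Q) = Q/((-1*6)) = Q/(-6) = Q*(-⅙) = -Q/6)
B(-13)/d(K) - 1*337 = (-⅙*(-13))/((-7)²) - 1*337 = (13/6)/49 - 337 = (13/6)*(1/49) - 337 = 13/294 - 337 = -99065/294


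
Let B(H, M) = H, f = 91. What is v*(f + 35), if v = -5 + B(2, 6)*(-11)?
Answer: -3402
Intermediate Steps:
v = -27 (v = -5 + 2*(-11) = -5 - 22 = -27)
v*(f + 35) = -27*(91 + 35) = -27*126 = -3402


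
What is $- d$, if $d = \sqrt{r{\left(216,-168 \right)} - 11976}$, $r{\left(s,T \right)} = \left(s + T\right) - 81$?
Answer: $- i \sqrt{12009} \approx - 109.59 i$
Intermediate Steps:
$r{\left(s,T \right)} = -81 + T + s$ ($r{\left(s,T \right)} = \left(T + s\right) - 81 = -81 + T + s$)
$d = i \sqrt{12009}$ ($d = \sqrt{\left(-81 - 168 + 216\right) - 11976} = \sqrt{-33 - 11976} = \sqrt{-12009} = i \sqrt{12009} \approx 109.59 i$)
$- d = - i \sqrt{12009}$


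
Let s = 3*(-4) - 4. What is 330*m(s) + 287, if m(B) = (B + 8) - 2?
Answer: -3013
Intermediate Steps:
s = -16 (s = -12 - 4 = -16)
m(B) = 6 + B (m(B) = (8 + B) - 2 = 6 + B)
330*m(s) + 287 = 330*(6 - 16) + 287 = 330*(-10) + 287 = -3300 + 287 = -3013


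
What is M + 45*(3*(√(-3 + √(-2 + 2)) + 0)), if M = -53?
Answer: -53 + 135*I*√3 ≈ -53.0 + 233.83*I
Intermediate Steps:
M + 45*(3*(√(-3 + √(-2 + 2)) + 0)) = -53 + 45*(3*(√(-3 + √(-2 + 2)) + 0)) = -53 + 45*(3*(√(-3 + √0) + 0)) = -53 + 45*(3*(√(-3 + 0) + 0)) = -53 + 45*(3*(√(-3) + 0)) = -53 + 45*(3*(I*√3 + 0)) = -53 + 45*(3*(I*√3)) = -53 + 45*(3*I*√3) = -53 + 135*I*√3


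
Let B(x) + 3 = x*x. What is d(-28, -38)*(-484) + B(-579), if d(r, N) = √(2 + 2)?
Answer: 334270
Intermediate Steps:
d(r, N) = 2 (d(r, N) = √4 = 2)
B(x) = -3 + x² (B(x) = -3 + x*x = -3 + x²)
d(-28, -38)*(-484) + B(-579) = 2*(-484) + (-3 + (-579)²) = -968 + (-3 + 335241) = -968 + 335238 = 334270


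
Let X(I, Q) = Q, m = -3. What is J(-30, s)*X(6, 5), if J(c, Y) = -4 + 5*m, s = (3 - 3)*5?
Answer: -95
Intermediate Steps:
s = 0 (s = 0*5 = 0)
J(c, Y) = -19 (J(c, Y) = -4 + 5*(-3) = -4 - 15 = -19)
J(-30, s)*X(6, 5) = -19*5 = -95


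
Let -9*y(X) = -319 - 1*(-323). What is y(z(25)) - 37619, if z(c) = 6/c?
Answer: -338575/9 ≈ -37619.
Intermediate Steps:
y(X) = -4/9 (y(X) = -(-319 - 1*(-323))/9 = -(-319 + 323)/9 = -⅑*4 = -4/9)
y(z(25)) - 37619 = -4/9 - 37619 = -338575/9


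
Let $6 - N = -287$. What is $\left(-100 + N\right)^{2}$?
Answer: $37249$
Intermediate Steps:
$N = 293$ ($N = 6 - -287 = 6 + 287 = 293$)
$\left(-100 + N\right)^{2} = \left(-100 + 293\right)^{2} = 193^{2} = 37249$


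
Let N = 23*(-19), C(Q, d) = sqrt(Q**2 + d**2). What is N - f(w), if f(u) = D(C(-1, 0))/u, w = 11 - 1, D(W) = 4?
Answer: -2187/5 ≈ -437.40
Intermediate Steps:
w = 10
N = -437
f(u) = 4/u
N - f(w) = -437 - 4/10 = -437 - 1*2/5 = -437 - 2/5 = -2187/5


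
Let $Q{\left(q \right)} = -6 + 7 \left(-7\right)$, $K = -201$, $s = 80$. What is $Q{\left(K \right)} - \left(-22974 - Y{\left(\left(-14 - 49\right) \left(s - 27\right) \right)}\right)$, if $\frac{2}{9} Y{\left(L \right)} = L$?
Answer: $\frac{15787}{2} \approx 7893.5$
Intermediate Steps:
$Y{\left(L \right)} = \frac{9 L}{2}$
$Q{\left(q \right)} = -55$ ($Q{\left(q \right)} = -6 - 49 = -55$)
$Q{\left(K \right)} - \left(-22974 - Y{\left(\left(-14 - 49\right) \left(s - 27\right) \right)}\right) = -55 - \left(-22974 - \frac{9 \left(-14 - 49\right) \left(80 - 27\right)}{2}\right) = -55 - \left(-22974 - \frac{9 \left(\left(-63\right) 53\right)}{2}\right) = -55 - \left(-22974 - \frac{9}{2} \left(-3339\right)\right) = -55 - \left(-22974 - - \frac{30051}{2}\right) = -55 - \left(-22974 + \frac{30051}{2}\right) = -55 - - \frac{15897}{2} = -55 + \frac{15897}{2} = \frac{15787}{2}$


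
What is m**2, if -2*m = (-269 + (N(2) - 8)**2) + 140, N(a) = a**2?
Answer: 12769/4 ≈ 3192.3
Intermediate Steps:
m = 113/2 (m = -((-269 + (2**2 - 8)**2) + 140)/2 = -((-269 + (4 - 8)**2) + 140)/2 = -((-269 + (-4)**2) + 140)/2 = -((-269 + 16) + 140)/2 = -(-253 + 140)/2 = -1/2*(-113) = 113/2 ≈ 56.500)
m**2 = (113/2)**2 = 12769/4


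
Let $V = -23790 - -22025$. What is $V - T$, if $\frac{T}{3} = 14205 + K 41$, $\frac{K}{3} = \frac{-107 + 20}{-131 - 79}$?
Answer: $- \frac{3117301}{70} \approx -44533.0$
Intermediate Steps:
$V = -1765$ ($V = -23790 + 22025 = -1765$)
$K = \frac{87}{70}$ ($K = 3 \frac{-107 + 20}{-131 - 79} = 3 \left(- \frac{87}{-210}\right) = 3 \left(\left(-87\right) \left(- \frac{1}{210}\right)\right) = 3 \cdot \frac{29}{70} = \frac{87}{70} \approx 1.2429$)
$T = \frac{2993751}{70}$ ($T = 3 \left(14205 + \frac{87}{70} \cdot 41\right) = 3 \left(14205 + \frac{3567}{70}\right) = 3 \cdot \frac{997917}{70} = \frac{2993751}{70} \approx 42768.0$)
$V - T = -1765 - \frac{2993751}{70} = - \frac{3117301}{70}$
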